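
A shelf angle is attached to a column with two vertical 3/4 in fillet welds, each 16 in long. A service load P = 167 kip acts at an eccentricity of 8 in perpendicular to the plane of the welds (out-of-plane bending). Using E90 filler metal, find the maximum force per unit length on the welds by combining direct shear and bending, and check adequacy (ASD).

E90XX → F_EXX = 90 ksi.
L_w = 2 × 16 = 32 in; section modulus (unit throat) S = 2 × L²/6 = 85.33 in².
Direct shear f_v = P/L_w = 167/32 = 5.219 kip/in.
Moment M = P × e = 167 × 8 = 1336 kip·in; bending f_b = M/S = 15.66 kip/in.
f_max = √(f_v² + f_b²) = √(5.219² + 15.66²) = 16.5 kip/in.
r_n/Ω = (1/2.0) × 0.6 × 90 × (0.707 × 0.75) = 14.32 kip/in → NOT adequate.

f_max ≈ 16.5 kip/in; NOT adequate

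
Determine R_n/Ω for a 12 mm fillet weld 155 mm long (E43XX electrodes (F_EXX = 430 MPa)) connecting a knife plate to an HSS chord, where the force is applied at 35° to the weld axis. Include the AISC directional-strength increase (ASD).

R_n/Ω ≈ 206 kN

t_e = 0.707 × 12 = 8.484 mm; A_we = 8.484 × 155 = 1315 mm².
Directional factor: 1.0 + 0.5 sin^1.5(35°) = 1.217.
F_nw = 0.6 × 430 × 1.217 = 314 MPa.
R_n/Ω = (314 × 1315) / 2.0 × 10⁻³ = 206.5 kN.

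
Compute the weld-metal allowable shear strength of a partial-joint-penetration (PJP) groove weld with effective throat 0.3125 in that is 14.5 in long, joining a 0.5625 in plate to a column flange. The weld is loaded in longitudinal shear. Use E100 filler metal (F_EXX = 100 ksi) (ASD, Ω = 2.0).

R_n/Ω ≈ 136 kips

Effective throat (given) t_e = 0.3125 in.
A_we = 0.3125 × 14.5 = 4.531 in².
F_nw = 0.6 F_EXX = 60 ksi.
R_n/Ω = (60 × 4.531) / 2.0 = 135.9 kips.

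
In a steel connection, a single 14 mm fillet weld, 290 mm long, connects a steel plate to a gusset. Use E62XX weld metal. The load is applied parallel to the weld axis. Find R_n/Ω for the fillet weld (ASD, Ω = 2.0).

R_n/Ω ≈ 534 kN

E62XX → F_EXX = 620 MPa.
Effective throat t_e = 0.707 × 14 = 9.898 mm.
Total length L = 290 mm; A_we = 9.898 × 290 = 2870 mm².
F_nw = 0.6 F_EXX = 0.6 × 620 = 372 MPa.
R_n = 372 × 2870 × 10⁻³ = 1068 kN; R_n/Ω = 1068/2.0 = 533.9 kN.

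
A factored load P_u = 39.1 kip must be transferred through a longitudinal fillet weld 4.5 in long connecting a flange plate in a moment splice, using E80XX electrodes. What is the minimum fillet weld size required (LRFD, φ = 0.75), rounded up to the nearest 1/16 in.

E80XX → F_EXX = 80 ksi.
Total weld length L = 4.5 in.
Required throat t_e = P_u / (φ × 0.6 F_EXX × L) = 39.1 / (0.75 × 0.6 × 80 × 4.5) = 0.2414 in.
Required leg w = t_e / 0.707 = 0.3414 in → use 3/8 in.

w = 3/8 in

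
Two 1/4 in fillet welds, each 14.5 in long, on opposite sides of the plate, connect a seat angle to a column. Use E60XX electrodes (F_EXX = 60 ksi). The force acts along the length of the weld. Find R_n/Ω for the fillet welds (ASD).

Effective throat t_e = 0.707 × 0.25 = 0.1767 in.
Total length L = 29 in; A_we = 0.1767 × 29 = 5.126 in².
F_nw = 0.6 F_EXX = 0.6 × 60 = 36 ksi.
R_n = 36 × 5.126 = 184.5 kip; R_n/Ω = 184.5/2.0 = 92.26 kip.

R_n/Ω ≈ 92.3 kip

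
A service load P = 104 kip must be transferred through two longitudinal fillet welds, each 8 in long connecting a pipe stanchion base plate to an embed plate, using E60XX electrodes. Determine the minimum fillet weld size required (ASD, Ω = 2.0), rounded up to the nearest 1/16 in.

w = 9/16 in

E60XX → F_EXX = 60 ksi.
Total weld length L = 16 in.
Required throat t_e = P × Ω / (0.6 F_EXX × L) = 104 × 2.0 / (0.6 × 60 × 16) = 0.3611 in.
Required leg w = t_e / 0.707 = 0.5108 in → use 9/16 in.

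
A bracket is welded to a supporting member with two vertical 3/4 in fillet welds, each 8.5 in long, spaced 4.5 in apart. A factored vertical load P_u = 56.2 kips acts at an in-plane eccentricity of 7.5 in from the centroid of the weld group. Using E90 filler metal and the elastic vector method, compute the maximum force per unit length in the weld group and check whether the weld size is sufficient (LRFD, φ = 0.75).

f_max ≈ 12.6 kip/in; adequate

E90XX → F_EXX = 90 ksi.
Total weld length L_w = 17 in. Treat welds as unit-width lines.
Polar moment about centroid: J = 2[d³/12 + d(b/2)²] = 2[8.5³/12 + 8.5×2.25²] = 188.4 in³.
Direct shear f_v = P/L_w = 56.2 / 17 = 3.306 kip/in (vertical).
Torsion M = P·e = 56.2 × 7.5 = 421.5 kip·in.
Critical point at (x, y) = (2.25, 4.25) from centroid. f_tx = M·y/J = 9.508 kip/in; f_ty = M·x/J = 5.033 kip/in.
Resultant f_max = √[f_tx² + (f_v + f_ty)²] = √[9.508² + (3.306 + 5.033)²] = 12.65 kip/in.
Capacity per unit length: φr_n = 0.75 × 0.6 × 90 × (0.707 × 0.75) = 21.48 kip/in.
12.65 ≤ 21.48 → adequate.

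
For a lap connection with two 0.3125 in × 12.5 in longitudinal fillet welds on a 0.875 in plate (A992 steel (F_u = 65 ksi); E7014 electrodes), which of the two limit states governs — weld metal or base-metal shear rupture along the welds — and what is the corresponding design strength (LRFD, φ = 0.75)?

φR_n ≈ 174 kips (weld metal governs)

E70XX → F_EXX = 70 ksi.
t_e = 0.707 × 0.3125 = 0.2209 in; L = 25 in.
Weld metal: φR_n = 0.75 × 0.6 × 70 × 0.2209 × 25 = 174 kips.
Base metal (shear rupture): φR_n = 0.75 × 0.6 × 65 × 0.875 × 25 = 639.8 kips.
Governing: weld metal.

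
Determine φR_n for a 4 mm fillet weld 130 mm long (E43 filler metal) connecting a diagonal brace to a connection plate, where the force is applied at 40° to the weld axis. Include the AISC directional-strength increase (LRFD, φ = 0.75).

E43XX → F_EXX = 430 MPa.
t_e = 0.707 × 4 = 2.828 mm; A_we = 2.828 × 130 = 367.6 mm².
Directional factor: 1.0 + 0.5 sin^1.5(40°) = 1.258.
F_nw = 0.6 × 430 × 1.258 = 324.5 MPa.
φR_n = 0.75 × 324.5 × 367.6 × 10⁻³ = 89.47 kN.

φR_n ≈ 89.5 kN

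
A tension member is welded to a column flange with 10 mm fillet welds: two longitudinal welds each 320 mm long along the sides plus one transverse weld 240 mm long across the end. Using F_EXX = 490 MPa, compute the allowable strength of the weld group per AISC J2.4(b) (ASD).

t_e = 0.707 × 10 = 7.07 mm.
R_nwl = 0.6 × 490 × 7.07 × 640 × 10⁻³ = 1330 kN (longitudinal, 2 welds).
R_nwt = 0.6 × 490 × 7.07 × 240 × 10⁻³ = 498.9 kN (transverse, base value).
(i) R_nwl + R_nwt = 1829 kN; (ii) 0.85 R_nwl + 1.5 R_nwt = 1879 kN.
R_n = max = 1879 kN [governs: (ii)]; R_n/Ω = 939.5 kN.

R_n/Ω ≈ 940 kN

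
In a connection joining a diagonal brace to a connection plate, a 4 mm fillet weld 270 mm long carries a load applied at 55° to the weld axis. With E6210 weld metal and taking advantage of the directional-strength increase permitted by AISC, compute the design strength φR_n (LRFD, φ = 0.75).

φR_n ≈ 292 kN

E62XX → F_EXX = 620 MPa.
t_e = 0.707 × 4 = 2.828 mm; A_we = 2.828 × 270 = 763.6 mm².
Directional factor: 1.0 + 0.5 sin^1.5(55°) = 1.371.
F_nw = 0.6 × 620 × 1.371 = 509.9 MPa.
φR_n = 0.75 × 509.9 × 763.6 × 10⁻³ = 292 kN.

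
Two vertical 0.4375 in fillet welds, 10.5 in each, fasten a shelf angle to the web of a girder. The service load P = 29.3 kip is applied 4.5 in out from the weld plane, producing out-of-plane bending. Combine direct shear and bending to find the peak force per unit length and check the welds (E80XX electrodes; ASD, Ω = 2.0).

E80XX → F_EXX = 80 ksi.
L_w = 2 × 10.5 = 21 in; section modulus (unit throat) S = 2 × L²/6 = 36.75 in².
Direct shear f_v = P/L_w = 29.3/21 = 1.395 kip/in.
Moment M = P × e = 29.3 × 4.5 = 131.85 kip·in; bending f_b = M/S = 3.588 kip/in.
f_max = √(f_v² + f_b²) = √(1.395² + 3.588²) = 3.85 kip/in.
r_n/Ω = (1/2.0) × 0.6 × 80 × (0.707 × 0.4375) = 7.423 kip/in → adequate.

f_max ≈ 3.85 kip/in; adequate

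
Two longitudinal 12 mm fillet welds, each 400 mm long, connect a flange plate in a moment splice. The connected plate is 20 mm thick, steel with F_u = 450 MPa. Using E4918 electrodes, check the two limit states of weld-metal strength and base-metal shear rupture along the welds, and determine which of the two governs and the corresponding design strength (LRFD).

E49XX → F_EXX = 490 MPa.
t_e = 0.707 × 12 = 8.484 mm; L = 800 mm.
Weld metal: φR_n = 0.75 × 0.6 × 490 × 8.484 × 800 × 10⁻³ = 1497 kN.
Base metal (shear rupture): φR_n = 0.75 × 0.6 × 450 × 20 × 800 × 10⁻³ = 3240 kN.
Governing: weld metal.

φR_n ≈ 1500 kN (weld metal governs)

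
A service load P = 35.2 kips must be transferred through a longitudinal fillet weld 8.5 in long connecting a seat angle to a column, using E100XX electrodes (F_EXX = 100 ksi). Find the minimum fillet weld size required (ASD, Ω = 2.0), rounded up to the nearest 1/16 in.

w = 1/4 in

Total weld length L = 8.5 in.
Required throat t_e = P × Ω / (0.6 F_EXX × L) = 35.2 × 2.0 / (0.6 × 100 × 8.5) = 0.138 in.
Required leg w = t_e / 0.707 = 0.1952 in → use 1/4 in.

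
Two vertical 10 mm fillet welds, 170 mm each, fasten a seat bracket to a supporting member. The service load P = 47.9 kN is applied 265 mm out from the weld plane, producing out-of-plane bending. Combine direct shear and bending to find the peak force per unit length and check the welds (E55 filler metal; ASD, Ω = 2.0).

E55XX → F_EXX = 550 MPa.
L_w = 2 × 170 = 340 mm; section modulus (unit throat) S = 2 × L²/6 = 9633 mm².
Direct shear f_v = P/L_w = 47.9×10³/340 = 140.9 N/mm.
Moment M = P × e = 47.9×10³ × 265 = 12694000 N·mm; bending f_b = M/S = 1318 N/mm.
f_max = √(f_v² + f_b²) = √(140.9² + 1318²) = 1325 N/mm.
r_n/Ω = (1/2.0) × 0.6 × 550 × (0.707 × 10) = 1167 N/mm → NOT adequate.

f_max ≈ 1330 N/mm; NOT adequate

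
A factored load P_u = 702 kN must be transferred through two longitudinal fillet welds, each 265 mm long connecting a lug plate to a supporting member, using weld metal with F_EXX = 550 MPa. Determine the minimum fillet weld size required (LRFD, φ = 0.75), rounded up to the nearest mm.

Total weld length L = 530 mm.
Required throat t_e = P_u / (φ × 0.6 F_EXX × L) = 702 / (0.75 × 0.6 × 550 × 530 × 10⁻³) = 5.352 mm.
Required leg w = t_e / 0.707 = 7.569 mm → use 8 mm.

w = 8 mm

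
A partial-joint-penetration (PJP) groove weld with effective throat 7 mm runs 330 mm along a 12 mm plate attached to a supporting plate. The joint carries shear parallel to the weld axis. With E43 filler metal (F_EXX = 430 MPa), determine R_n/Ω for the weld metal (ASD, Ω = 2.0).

Effective throat (given) t_e = 7 mm.
A_we = 7 × 330 = 2310 mm².
F_nw = 0.6 F_EXX = 258 MPa.
R_n/Ω = (258 × 2310) / 2.0 × 10⁻³ = 298 kN.

R_n/Ω ≈ 298 kN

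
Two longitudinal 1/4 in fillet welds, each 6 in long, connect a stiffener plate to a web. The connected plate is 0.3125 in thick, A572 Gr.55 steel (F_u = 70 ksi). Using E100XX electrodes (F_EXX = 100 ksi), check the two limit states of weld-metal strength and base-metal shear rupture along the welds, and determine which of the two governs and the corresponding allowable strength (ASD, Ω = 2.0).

t_e = 0.707 × 0.25 = 0.1767 in; L = 12 in.
Weld metal: R_n/Ω = (1/2.0) × 0.6 × 100 × 0.1767 × 12 = 63.63 kip.
Base metal (shear rupture): R_n/Ω = (1/2.0) × 0.6 × 70 × 0.3125 × 12 = 78.75 kip.
Governing: weld metal.

R_n/Ω ≈ 63.6 kip (weld metal governs)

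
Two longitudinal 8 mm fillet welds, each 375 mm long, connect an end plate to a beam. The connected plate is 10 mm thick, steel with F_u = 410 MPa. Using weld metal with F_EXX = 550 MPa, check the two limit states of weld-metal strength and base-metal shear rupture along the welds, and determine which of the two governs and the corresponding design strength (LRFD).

t_e = 0.707 × 8 = 5.656 mm; L = 750 mm.
Weld metal: φR_n = 0.75 × 0.6 × 550 × 5.656 × 750 × 10⁻³ = 1050 kN.
Base metal (shear rupture): φR_n = 0.75 × 0.6 × 410 × 10 × 750 × 10⁻³ = 1384 kN.
Governing: weld metal.

φR_n ≈ 1050 kN (weld metal governs)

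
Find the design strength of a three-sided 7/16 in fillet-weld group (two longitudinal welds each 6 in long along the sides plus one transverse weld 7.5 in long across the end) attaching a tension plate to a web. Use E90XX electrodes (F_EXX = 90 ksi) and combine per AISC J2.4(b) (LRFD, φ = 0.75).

φR_n ≈ 269 kip

t_e = 0.707 × 0.4375 = 0.3093 in.
R_nwl = 0.6 × 90 × 0.3093 × 12 = 200.4 kip (longitudinal, 2 welds).
R_nwt = 0.6 × 90 × 0.3093 × 7.5 = 125.3 kip (transverse, base value).
(i) R_nwl + R_nwt = 325.7 kip; (ii) 0.85 R_nwl + 1.5 R_nwt = 358.3 kip.
R_n = max = 358.3 kip [governs: (ii)]; φR_n = 268.7 kip.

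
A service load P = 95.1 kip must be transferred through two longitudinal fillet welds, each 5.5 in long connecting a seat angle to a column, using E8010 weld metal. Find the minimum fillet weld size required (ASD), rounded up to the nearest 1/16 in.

w = 9/16 in

E80XX → F_EXX = 80 ksi.
Total weld length L = 11 in.
Required throat t_e = P × Ω / (0.6 F_EXX × L) = 95.1 × 2.0 / (0.6 × 80 × 11) = 0.3602 in.
Required leg w = t_e / 0.707 = 0.5095 in → use 9/16 in.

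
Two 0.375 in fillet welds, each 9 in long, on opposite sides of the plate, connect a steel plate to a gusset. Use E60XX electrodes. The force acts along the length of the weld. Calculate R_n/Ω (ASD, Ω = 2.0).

R_n/Ω ≈ 85.9 kips

E60XX → F_EXX = 60 ksi.
Effective throat t_e = 0.707 × 0.375 = 0.2651 in.
Total length L = 18 in; A_we = 0.2651 × 18 = 4.772 in².
F_nw = 0.6 F_EXX = 0.6 × 60 = 36 ksi.
R_n = 36 × 4.772 = 171.8 kips; R_n/Ω = 171.8/2.0 = 85.9 kips.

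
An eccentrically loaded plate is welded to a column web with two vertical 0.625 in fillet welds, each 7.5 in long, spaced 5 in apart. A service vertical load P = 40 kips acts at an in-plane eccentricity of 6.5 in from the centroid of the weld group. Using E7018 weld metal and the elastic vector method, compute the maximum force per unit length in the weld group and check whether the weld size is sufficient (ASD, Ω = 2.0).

f_max ≈ 8.9 kip/in; adequate

E70XX → F_EXX = 70 ksi.
Total weld length L_w = 15 in. Treat welds as unit-width lines.
Polar moment about centroid: J = 2[d³/12 + d(b/2)²] = 2[7.5³/12 + 7.5×2.5²] = 164.1 in³.
Direct shear f_v = P/L_w = 40 / 15 = 2.667 kip/in (vertical).
Torsion M = P·e = 40 × 6.5 = 260 kip·in.
Critical point at (x, y) = (2.5, 3.75) from centroid. f_tx = M·y/J = 5.943 kip/in; f_ty = M·x/J = 3.962 kip/in.
Resultant f_max = √[f_tx² + (f_v + f_ty)²] = √[5.943² + (2.667 + 3.962)²] = 8.903 kip/in.
Capacity per unit length: r_n/Ω = (1/2.0) × 0.6 × 70 × (0.707 × 0.625) = 9.279 kip/in.
8.903 ≤ 9.279 → adequate.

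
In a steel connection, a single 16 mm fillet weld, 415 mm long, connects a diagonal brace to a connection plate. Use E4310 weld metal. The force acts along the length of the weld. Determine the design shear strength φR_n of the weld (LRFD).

φR_n ≈ 908 kN

E43XX → F_EXX = 430 MPa.
Effective throat t_e = 0.707 × 16 = 11.31 mm.
Total length L = 415 mm; A_we = 11.31 × 415 = 4694 mm².
F_nw = 0.6 F_EXX = 0.6 × 430 = 258 MPa.
φR_n = 0.75 × 258 × 4694 × 10⁻³ = 908.4 kN.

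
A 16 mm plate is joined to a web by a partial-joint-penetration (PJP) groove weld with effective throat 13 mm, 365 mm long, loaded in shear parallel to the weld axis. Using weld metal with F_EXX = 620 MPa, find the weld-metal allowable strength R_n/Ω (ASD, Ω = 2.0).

R_n/Ω ≈ 883 kN

Effective throat (given) t_e = 13 mm.
A_we = 13 × 365 = 4745 mm².
F_nw = 0.6 F_EXX = 372 MPa.
R_n/Ω = (372 × 4745) / 2.0 × 10⁻³ = 882.6 kN.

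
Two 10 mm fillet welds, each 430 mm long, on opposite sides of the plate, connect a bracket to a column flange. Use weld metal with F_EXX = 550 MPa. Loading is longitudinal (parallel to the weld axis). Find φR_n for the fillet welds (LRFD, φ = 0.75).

φR_n ≈ 1500 kN

Effective throat t_e = 0.707 × 10 = 7.07 mm.
Total length L = 860 mm; A_we = 7.07 × 860 = 6080 mm².
F_nw = 0.6 F_EXX = 0.6 × 550 = 330 MPa.
φR_n = 0.75 × 330 × 6080 × 10⁻³ = 1505 kN.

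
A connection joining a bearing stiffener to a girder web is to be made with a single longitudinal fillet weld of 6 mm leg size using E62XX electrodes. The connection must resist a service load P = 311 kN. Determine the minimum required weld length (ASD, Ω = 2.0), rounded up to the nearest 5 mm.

L = 395 mm

E62XX → F_EXX = 620 MPa.
Throat t_e = 0.707 × 6 = 4.242 mm.
r_n/Ω = (0.6 × 620 × 4.242) / 2.0 = 789 N/mm = 0.789 kN/mm.
L_req = P / (r_n/Ω) = 311 / 0.789 = 394.2 mm total.
Round up → use L = 395 mm.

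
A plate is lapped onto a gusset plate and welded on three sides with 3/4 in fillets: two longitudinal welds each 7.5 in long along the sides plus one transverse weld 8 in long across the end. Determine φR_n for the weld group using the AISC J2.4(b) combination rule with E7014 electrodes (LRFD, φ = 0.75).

E70XX → F_EXX = 70 ksi.
t_e = 0.707 × 0.75 = 0.5302 in.
R_nwl = 0.6 × 70 × 0.5302 × 15 = 334.1 kips (longitudinal, 2 welds).
R_nwt = 0.6 × 70 × 0.5302 × 8 = 178.2 kips (transverse, base value).
(i) R_nwl + R_nwt = 512.2 kips; (ii) 0.85 R_nwl + 1.5 R_nwt = 551.2 kips.
R_n = max = 551.2 kips [governs: (ii)]; φR_n = 413.4 kips.

φR_n ≈ 413 kips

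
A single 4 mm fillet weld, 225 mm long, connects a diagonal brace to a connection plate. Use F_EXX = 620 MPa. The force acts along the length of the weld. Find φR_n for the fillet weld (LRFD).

Effective throat t_e = 0.707 × 4 = 2.828 mm.
Total length L = 225 mm; A_we = 2.828 × 225 = 636.3 mm².
F_nw = 0.6 F_EXX = 0.6 × 620 = 372 MPa.
φR_n = 0.75 × 372 × 636.3 × 10⁻³ = 177.5 kN.

φR_n ≈ 178 kN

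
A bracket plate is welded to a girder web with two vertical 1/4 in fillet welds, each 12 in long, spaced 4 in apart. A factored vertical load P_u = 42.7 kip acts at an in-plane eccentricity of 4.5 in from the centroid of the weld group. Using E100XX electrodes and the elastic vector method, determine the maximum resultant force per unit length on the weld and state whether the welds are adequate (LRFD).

f_max ≈ 4.09 kip/in; adequate

E100XX → F_EXX = 100 ksi.
Total weld length L_w = 24 in. Treat welds as unit-width lines.
Polar moment about centroid: J = 2[d³/12 + d(b/2)²] = 2[12³/12 + 12×2²] = 384 in³.
Direct shear f_v = P/L_w = 42.7 / 24 = 1.779 kip/in (vertical).
Torsion M = P·e = 42.7 × 4.5 = 192.15 kip·in.
Critical point at (x, y) = (2, 6) from centroid. f_tx = M·y/J = 3.002 kip/in; f_ty = M·x/J = 1.001 kip/in.
Resultant f_max = √[f_tx² + (f_v + f_ty)²] = √[3.002² + (1.779 + 1.001)²] = 4.092 kip/in.
Capacity per unit length: φr_n = 0.75 × 0.6 × 100 × (0.707 × 0.25) = 7.954 kip/in.
4.092 ≤ 7.954 → adequate.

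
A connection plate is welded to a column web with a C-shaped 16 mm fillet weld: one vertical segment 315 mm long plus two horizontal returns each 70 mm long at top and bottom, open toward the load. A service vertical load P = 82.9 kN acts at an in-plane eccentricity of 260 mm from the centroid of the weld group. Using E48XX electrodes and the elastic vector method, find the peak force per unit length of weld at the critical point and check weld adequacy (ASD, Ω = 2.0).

f_max ≈ 666 N/mm; adequate

E48XX → F_EXX = 480 MPa.
Total weld length L_w = 455 mm. Treat welds as unit-width lines.
Centroid: x̄ = 2×70×35 / 455 = 10.77 mm from the vertical weld.
Polar moment about centroid: J = I_x + I_y = [315³/12 + 2×70×157.5²] + [315×10.77² + 2(70³/12 + 70×24.23²)] = 6253000 mm³.
Direct shear f_v = P/L_w = 82.9×10³ / 455 = 182.2 N/mm (vertical).
Torsion M = P·e = 82.9×10³ × 260 = 21554000 N·mm.
Critical point at (x, y) = (59.23, 157.5) from centroid. f_tx = M·y/J = 542.9 N/mm; f_ty = M·x/J = 204.2 N/mm.
Resultant f_max = √[f_tx² + (f_v + f_ty)²] = √[542.9² + (182.2 + 204.2)²] = 666.3 N/mm.
Capacity per unit length: r_n/Ω = (1/2.0) × 0.6 × 480 × (0.707 × 16) = 1629 N/mm.
666.3 ≤ 1629 → adequate.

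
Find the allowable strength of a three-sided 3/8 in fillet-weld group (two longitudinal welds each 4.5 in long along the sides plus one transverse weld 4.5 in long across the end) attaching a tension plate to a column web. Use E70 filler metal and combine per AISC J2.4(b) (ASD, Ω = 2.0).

R_n/Ω ≈ 80.2 kip

E70XX → F_EXX = 70 ksi.
t_e = 0.707 × 0.375 = 0.2651 in.
R_nwl = 0.6 × 70 × 0.2651 × 9 = 100.2 kip (longitudinal, 2 welds).
R_nwt = 0.6 × 70 × 0.2651 × 4.5 = 50.11 kip (transverse, base value).
(i) R_nwl + R_nwt = 150.3 kip; (ii) 0.85 R_nwl + 1.5 R_nwt = 160.3 kip.
R_n = max = 160.3 kip [governs: (ii)]; R_n/Ω = 80.17 kip.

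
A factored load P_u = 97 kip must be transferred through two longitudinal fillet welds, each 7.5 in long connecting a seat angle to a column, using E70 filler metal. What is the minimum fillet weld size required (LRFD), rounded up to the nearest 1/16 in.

w = 5/16 in

E70XX → F_EXX = 70 ksi.
Total weld length L = 15 in.
Required throat t_e = P_u / (φ × 0.6 F_EXX × L) = 97 / (0.75 × 0.6 × 70 × 15) = 0.2053 in.
Required leg w = t_e / 0.707 = 0.2904 in → use 5/16 in.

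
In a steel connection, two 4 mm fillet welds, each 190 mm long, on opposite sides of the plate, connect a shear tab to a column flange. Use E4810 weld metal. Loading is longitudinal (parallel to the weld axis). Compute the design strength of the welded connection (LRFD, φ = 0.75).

E48XX → F_EXX = 480 MPa.
Effective throat t_e = 0.707 × 4 = 2.828 mm.
Total length L = 380 mm; A_we = 2.828 × 380 = 1075 mm².
F_nw = 0.6 F_EXX = 0.6 × 480 = 288 MPa.
φR_n = 0.75 × 288 × 1075 × 10⁻³ = 232.1 kN.

φR_n ≈ 232 kN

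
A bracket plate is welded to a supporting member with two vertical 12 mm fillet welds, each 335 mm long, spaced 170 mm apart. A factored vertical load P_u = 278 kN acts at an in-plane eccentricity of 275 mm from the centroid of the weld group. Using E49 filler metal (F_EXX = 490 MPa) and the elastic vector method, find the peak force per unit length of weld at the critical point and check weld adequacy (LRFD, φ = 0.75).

Total weld length L_w = 670 mm. Treat welds as unit-width lines.
Polar moment about centroid: J = 2[d³/12 + d(b/2)²] = 2[335³/12 + 335×85²] = 11110000 mm³.
Direct shear f_v = P/L_w = 278×10³ / 670 = 414.9 N/mm (vertical).
Torsion M = P·e = 278×10³ × 275 = 76450000 N·mm.
Critical point at (x, y) = (85, 167.5) from centroid. f_tx = M·y/J = 1153 N/mm; f_ty = M·x/J = 585.1 N/mm.
Resultant f_max = √[f_tx² + (f_v + f_ty)²] = √[1153² + (414.9 + 585.1)²] = 1526 N/mm.
Capacity per unit length: φr_n = 0.75 × 0.6 × 490 × (0.707 × 12) = 1871 N/mm.
1526 ≤ 1871 → adequate.

f_max ≈ 1530 N/mm; adequate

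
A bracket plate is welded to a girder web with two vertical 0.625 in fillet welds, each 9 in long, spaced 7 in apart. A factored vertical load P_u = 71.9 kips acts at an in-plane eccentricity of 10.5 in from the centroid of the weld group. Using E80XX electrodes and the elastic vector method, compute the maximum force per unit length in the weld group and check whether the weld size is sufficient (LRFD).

f_max ≈ 15.4 kip/in; adequate

E80XX → F_EXX = 80 ksi.
Total weld length L_w = 18 in. Treat welds as unit-width lines.
Polar moment about centroid: J = 2[d³/12 + d(b/2)²] = 2[9³/12 + 9×3.5²] = 342 in³.
Direct shear f_v = P/L_w = 71.9 / 18 = 3.994 kip/in (vertical).
Torsion M = P·e = 71.9 × 10.5 = 754.95 kip·in.
Critical point at (x, y) = (3.5, 4.5) from centroid. f_tx = M·y/J = 9.934 kip/in; f_ty = M·x/J = 7.726 kip/in.
Resultant f_max = √[f_tx² + (f_v + f_ty)²] = √[9.934² + (3.994 + 7.726)²] = 15.36 kip/in.
Capacity per unit length: φr_n = 0.75 × 0.6 × 80 × (0.707 × 0.625) = 15.91 kip/in.
15.36 ≤ 15.91 → adequate.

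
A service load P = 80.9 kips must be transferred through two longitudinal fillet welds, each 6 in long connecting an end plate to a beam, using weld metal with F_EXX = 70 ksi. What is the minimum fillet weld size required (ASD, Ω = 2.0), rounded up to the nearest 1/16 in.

w = 1/2 in

Total weld length L = 12 in.
Required throat t_e = P × Ω / (0.6 F_EXX × L) = 80.9 × 2.0 / (0.6 × 70 × 12) = 0.321 in.
Required leg w = t_e / 0.707 = 0.4541 in → use 1/2 in.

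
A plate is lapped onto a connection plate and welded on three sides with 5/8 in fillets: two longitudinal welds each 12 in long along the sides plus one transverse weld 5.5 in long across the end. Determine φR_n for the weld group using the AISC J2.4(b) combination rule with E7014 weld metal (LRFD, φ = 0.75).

E70XX → F_EXX = 70 ksi.
t_e = 0.707 × 0.625 = 0.4419 in.
R_nwl = 0.6 × 70 × 0.4419 × 24 = 445.4 kip (longitudinal, 2 welds).
R_nwt = 0.6 × 70 × 0.4419 × 5.5 = 102.1 kip (transverse, base value).
(i) R_nwl + R_nwt = 547.5 kip; (ii) 0.85 R_nwl + 1.5 R_nwt = 531.7 kip.
R_n = max = 547.5 kip [governs: (i)]; φR_n = 410.6 kip.

φR_n ≈ 411 kip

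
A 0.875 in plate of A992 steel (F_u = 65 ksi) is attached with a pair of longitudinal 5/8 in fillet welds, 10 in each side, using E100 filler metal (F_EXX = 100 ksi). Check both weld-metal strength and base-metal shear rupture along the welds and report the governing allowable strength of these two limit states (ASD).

R_n/Ω ≈ 265 kip (weld metal governs)

t_e = 0.707 × 0.625 = 0.4419 in; L = 20 in.
Weld metal: R_n/Ω = (1/2.0) × 0.6 × 100 × 0.4419 × 20 = 265.1 kip.
Base metal (shear rupture): R_n/Ω = (1/2.0) × 0.6 × 65 × 0.875 × 20 = 341.2 kip.
Governing: weld metal.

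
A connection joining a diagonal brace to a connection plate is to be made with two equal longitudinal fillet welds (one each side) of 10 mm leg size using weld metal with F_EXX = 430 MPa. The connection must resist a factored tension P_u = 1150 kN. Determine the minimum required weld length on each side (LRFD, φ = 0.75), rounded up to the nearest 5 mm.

L = 425 mm on each side

Throat t_e = 0.707 × 10 = 7.07 mm.
φr_n = 0.75 × 0.6 × 430 × 7.07 × 10⁻³ = 1.368 kN/mm.
L_req = P_u / φr_n = 1150 / 1.368 = 840.6 mm total.
Per side: 840.6 / 2 = 420.3 mm.
Round up → use L = 425 mm on each side.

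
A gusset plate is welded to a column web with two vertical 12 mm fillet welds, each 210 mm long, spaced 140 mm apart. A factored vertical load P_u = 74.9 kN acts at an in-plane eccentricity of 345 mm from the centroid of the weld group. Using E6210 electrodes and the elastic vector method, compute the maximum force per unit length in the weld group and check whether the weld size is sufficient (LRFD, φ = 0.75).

E62XX → F_EXX = 620 MPa.
Total weld length L_w = 420 mm. Treat welds as unit-width lines.
Polar moment about centroid: J = 2[d³/12 + d(b/2)²] = 2[210³/12 + 210×70²] = 3602000 mm³.
Direct shear f_v = P/L_w = 74.9×10³ / 420 = 178.3 N/mm (vertical).
Torsion M = P·e = 74.9×10³ × 345 = 25840000 N·mm.
Critical point at (x, y) = (70, 105) from centroid. f_tx = M·y/J = 753.4 N/mm; f_ty = M·x/J = 502.2 N/mm.
Resultant f_max = √[f_tx² + (f_v + f_ty)²] = √[753.4² + (178.3 + 502.2)²] = 1015 N/mm.
Capacity per unit length: φr_n = 0.75 × 0.6 × 620 × (0.707 × 12) = 2367 N/mm.
1015 ≤ 2367 → adequate.

f_max ≈ 1020 N/mm; adequate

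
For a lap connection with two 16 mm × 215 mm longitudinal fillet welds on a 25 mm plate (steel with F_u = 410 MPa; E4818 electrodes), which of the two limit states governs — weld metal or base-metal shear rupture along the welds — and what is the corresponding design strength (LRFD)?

E48XX → F_EXX = 480 MPa.
t_e = 0.707 × 16 = 11.31 mm; L = 430 mm.
Weld metal: φR_n = 0.75 × 0.6 × 480 × 11.31 × 430 × 10⁻³ = 1051 kN.
Base metal (shear rupture): φR_n = 0.75 × 0.6 × 410 × 25 × 430 × 10⁻³ = 1983 kN.
Governing: weld metal.

φR_n ≈ 1050 kN (weld metal governs)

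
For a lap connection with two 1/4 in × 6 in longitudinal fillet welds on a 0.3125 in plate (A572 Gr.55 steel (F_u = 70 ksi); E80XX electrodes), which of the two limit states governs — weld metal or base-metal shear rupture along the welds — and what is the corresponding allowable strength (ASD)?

R_n/Ω ≈ 50.9 kip (weld metal governs)

E80XX → F_EXX = 80 ksi.
t_e = 0.707 × 0.25 = 0.1767 in; L = 12 in.
Weld metal: R_n/Ω = (1/2.0) × 0.6 × 80 × 0.1767 × 12 = 50.9 kip.
Base metal (shear rupture): R_n/Ω = (1/2.0) × 0.6 × 70 × 0.3125 × 12 = 78.75 kip.
Governing: weld metal.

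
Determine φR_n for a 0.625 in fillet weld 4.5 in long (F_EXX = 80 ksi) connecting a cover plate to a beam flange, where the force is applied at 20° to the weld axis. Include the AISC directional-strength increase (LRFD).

t_e = 0.707 × 0.625 = 0.4419 in; A_we = 0.4419 × 4.5 = 1.988 in².
Directional factor: 1.0 + 0.5 sin^1.5(20°) = 1.1.
F_nw = 0.6 × 80 × 1.1 = 52.8 ksi.
φR_n = 0.75 × 52.8 × 1.988 = 78.74 kips.

φR_n ≈ 78.7 kips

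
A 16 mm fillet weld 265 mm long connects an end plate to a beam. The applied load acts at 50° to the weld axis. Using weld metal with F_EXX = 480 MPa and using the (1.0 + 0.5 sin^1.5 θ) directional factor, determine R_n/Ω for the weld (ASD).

R_n/Ω ≈ 576 kN

t_e = 0.707 × 16 = 11.31 mm; A_we = 11.31 × 265 = 2998 mm².
Directional factor: 1.0 + 0.5 sin^1.5(50°) = 1.335.
F_nw = 0.6 × 480 × 1.335 = 384.5 MPa.
R_n/Ω = (384.5 × 2998) / 2.0 × 10⁻³ = 576.4 kN.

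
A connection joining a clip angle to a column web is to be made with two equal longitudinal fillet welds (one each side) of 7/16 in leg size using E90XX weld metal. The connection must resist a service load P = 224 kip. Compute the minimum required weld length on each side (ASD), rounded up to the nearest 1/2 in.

E90XX → F_EXX = 90 ksi.
Throat t_e = 0.707 × 0.4375 = 0.3093 in.
r_n/Ω = (0.6 × 90 × 0.3093) / 2.0 = 8.351 kip/in.
L_req = P / (r_n/Ω) = 224 / 8.351 = 26.82 in total.
Per side: 26.82 / 2 = 13.41 in.
Round up → use L = 13.5 in on each side.

L = 13.5 in on each side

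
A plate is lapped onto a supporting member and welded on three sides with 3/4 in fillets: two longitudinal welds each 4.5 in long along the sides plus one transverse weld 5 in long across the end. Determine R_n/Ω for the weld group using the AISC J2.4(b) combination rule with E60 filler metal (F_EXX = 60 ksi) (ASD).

R_n/Ω ≈ 145 kip

t_e = 0.707 × 0.75 = 0.5302 in.
R_nwl = 0.6 × 60 × 0.5302 × 9 = 171.8 kip (longitudinal, 2 welds).
R_nwt = 0.6 × 60 × 0.5302 × 5 = 95.44 kip (transverse, base value).
(i) R_nwl + R_nwt = 267.2 kip; (ii) 0.85 R_nwl + 1.5 R_nwt = 289.2 kip.
R_n = max = 289.2 kip [governs: (ii)]; R_n/Ω = 144.6 kip.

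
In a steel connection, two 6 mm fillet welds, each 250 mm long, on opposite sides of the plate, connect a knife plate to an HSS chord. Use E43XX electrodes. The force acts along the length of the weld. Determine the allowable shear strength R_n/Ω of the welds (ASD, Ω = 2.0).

R_n/Ω ≈ 274 kN

E43XX → F_EXX = 430 MPa.
Effective throat t_e = 0.707 × 6 = 4.242 mm.
Total length L = 500 mm; A_we = 4.242 × 500 = 2121 mm².
F_nw = 0.6 F_EXX = 0.6 × 430 = 258 MPa.
R_n = 258 × 2121 × 10⁻³ = 547.2 kN; R_n/Ω = 547.2/2.0 = 273.6 kN.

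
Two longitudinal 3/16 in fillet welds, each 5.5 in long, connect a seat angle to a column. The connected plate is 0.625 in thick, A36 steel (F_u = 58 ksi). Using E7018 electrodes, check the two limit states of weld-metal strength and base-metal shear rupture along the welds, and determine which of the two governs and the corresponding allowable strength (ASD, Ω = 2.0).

R_n/Ω ≈ 30.6 kips (weld metal governs)

E70XX → F_EXX = 70 ksi.
t_e = 0.707 × 0.1875 = 0.1326 in; L = 11 in.
Weld metal: R_n/Ω = (1/2.0) × 0.6 × 70 × 0.1326 × 11 = 30.62 kips.
Base metal (shear rupture): R_n/Ω = (1/2.0) × 0.6 × 58 × 0.625 × 11 = 119.6 kips.
Governing: weld metal.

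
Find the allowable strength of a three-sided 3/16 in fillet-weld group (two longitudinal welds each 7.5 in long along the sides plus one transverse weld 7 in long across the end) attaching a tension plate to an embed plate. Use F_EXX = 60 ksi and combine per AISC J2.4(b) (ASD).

R_n/Ω ≈ 55.5 kip

t_e = 0.707 × 0.1875 = 0.1326 in.
R_nwl = 0.6 × 60 × 0.1326 × 15 = 71.58 kip (longitudinal, 2 welds).
R_nwt = 0.6 × 60 × 0.1326 × 7 = 33.41 kip (transverse, base value).
(i) R_nwl + R_nwt = 105 kip; (ii) 0.85 R_nwl + 1.5 R_nwt = 111 kip.
R_n = max = 111 kip [governs: (ii)]; R_n/Ω = 55.48 kip.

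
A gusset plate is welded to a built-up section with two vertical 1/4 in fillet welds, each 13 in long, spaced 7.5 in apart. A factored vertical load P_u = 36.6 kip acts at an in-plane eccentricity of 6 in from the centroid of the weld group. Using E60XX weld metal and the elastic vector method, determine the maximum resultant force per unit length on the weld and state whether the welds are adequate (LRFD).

f_max ≈ 3.2 kip/in; adequate

E60XX → F_EXX = 60 ksi.
Total weld length L_w = 26 in. Treat welds as unit-width lines.
Polar moment about centroid: J = 2[d³/12 + d(b/2)²] = 2[13³/12 + 13×3.75²] = 731.8 in³.
Direct shear f_v = P/L_w = 36.6 / 26 = 1.408 kip/in (vertical).
Torsion M = P·e = 36.6 × 6 = 219.6 kip·in.
Critical point at (x, y) = (3.75, 6.5) from centroid. f_tx = M·y/J = 1.951 kip/in; f_ty = M·x/J = 1.125 kip/in.
Resultant f_max = √[f_tx² + (f_v + f_ty)²] = √[1.951² + (1.408 + 1.125)²] = 3.197 kip/in.
Capacity per unit length: φr_n = 0.75 × 0.6 × 60 × (0.707 × 0.25) = 4.772 kip/in.
3.197 ≤ 4.772 → adequate.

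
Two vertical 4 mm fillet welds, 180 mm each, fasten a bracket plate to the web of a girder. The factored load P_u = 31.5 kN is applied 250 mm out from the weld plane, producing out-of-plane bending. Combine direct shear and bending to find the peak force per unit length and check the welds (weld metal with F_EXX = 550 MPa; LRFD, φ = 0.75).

f_max ≈ 734 N/mm; NOT adequate

L_w = 2 × 180 = 360 mm; section modulus (unit throat) S = 2 × L²/6 = 10800 mm².
Direct shear f_v = P/L_w = 31.5×10³/360 = 87.5 N/mm.
Moment M = P × e = 31.5×10³ × 250 = 7875000 N·mm; bending f_b = M/S = 729.2 N/mm.
f_max = √(f_v² + f_b²) = √(87.5² + 729.2²) = 734.4 N/mm.
φr_n = 0.75 × 0.6 × 550 × (0.707 × 4) = 699.9 N/mm → NOT adequate.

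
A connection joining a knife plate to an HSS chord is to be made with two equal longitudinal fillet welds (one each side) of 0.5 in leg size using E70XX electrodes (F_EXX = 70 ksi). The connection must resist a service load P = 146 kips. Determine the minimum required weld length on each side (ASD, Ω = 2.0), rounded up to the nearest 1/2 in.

L = 10 in on each side

Throat t_e = 0.707 × 0.5 = 0.3535 in.
r_n/Ω = (0.6 × 70 × 0.3535) / 2.0 = 7.423 kip/in.
L_req = P / (r_n/Ω) = 146 / 7.423 = 19.67 in total.
Per side: 19.67 / 2 = 9.834 in.
Round up → use L = 10 in on each side.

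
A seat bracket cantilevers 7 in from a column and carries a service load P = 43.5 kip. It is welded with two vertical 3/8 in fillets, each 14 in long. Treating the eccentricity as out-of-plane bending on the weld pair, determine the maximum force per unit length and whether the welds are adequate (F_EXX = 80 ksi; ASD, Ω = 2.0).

L_w = 2 × 14 = 28 in; section modulus (unit throat) S = 2 × L²/6 = 65.33 in².
Direct shear f_v = P/L_w = 43.5/28 = 1.554 kip/in.
Moment M = P × e = 43.5 × 7 = 304.5 kip·in; bending f_b = M/S = 4.661 kip/in.
f_max = √(f_v² + f_b²) = √(1.554² + 4.661²) = 4.913 kip/in.
r_n/Ω = (1/2.0) × 0.6 × 80 × (0.707 × 0.375) = 6.363 kip/in → adequate.

f_max ≈ 4.91 kip/in; adequate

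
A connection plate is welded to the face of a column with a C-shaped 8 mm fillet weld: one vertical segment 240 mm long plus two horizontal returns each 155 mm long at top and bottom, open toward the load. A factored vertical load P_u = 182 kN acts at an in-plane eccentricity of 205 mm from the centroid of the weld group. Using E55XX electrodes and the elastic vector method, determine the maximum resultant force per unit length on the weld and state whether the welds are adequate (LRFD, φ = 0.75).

E55XX → F_EXX = 550 MPa.
Total weld length L_w = 550 mm. Treat welds as unit-width lines.
Centroid: x̄ = 2×155×77.5 / 550 = 43.68 mm from the vertical weld.
Polar moment about centroid: J = I_x + I_y = [240³/12 + 2×155×120²] + [240×43.68² + 2(155³/12 + 155×33.82²)] = 7049000 mm³.
Direct shear f_v = P/L_w = 182×10³ / 550 = 330.9 N/mm (vertical).
Torsion M = P·e = 182×10³ × 205 = 37310000 N·mm.
Critical point at (x, y) = (111.3, 120) from centroid. f_tx = M·y/J = 635.1 N/mm; f_ty = M·x/J = 589.2 N/mm.
Resultant f_max = √[f_tx² + (f_v + f_ty)²] = √[635.1² + (330.9 + 589.2)²] = 1118 N/mm.
Capacity per unit length: φr_n = 0.75 × 0.6 × 550 × (0.707 × 8) = 1400 N/mm.
1118 ≤ 1400 → adequate.

f_max ≈ 1120 N/mm; adequate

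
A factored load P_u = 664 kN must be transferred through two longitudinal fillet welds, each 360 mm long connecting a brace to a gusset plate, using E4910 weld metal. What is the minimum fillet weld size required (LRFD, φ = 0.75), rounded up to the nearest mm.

w = 6 mm

E49XX → F_EXX = 490 MPa.
Total weld length L = 720 mm.
Required throat t_e = P_u / (φ × 0.6 F_EXX × L) = 664 / (0.75 × 0.6 × 490 × 720 × 10⁻³) = 4.182 mm.
Required leg w = t_e / 0.707 = 5.916 mm → use 6 mm.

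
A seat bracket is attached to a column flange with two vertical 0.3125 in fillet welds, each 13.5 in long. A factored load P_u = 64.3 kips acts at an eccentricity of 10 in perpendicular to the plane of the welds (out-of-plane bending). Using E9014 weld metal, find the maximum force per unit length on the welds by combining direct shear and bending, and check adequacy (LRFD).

f_max ≈ 10.8 kip/in; NOT adequate

E90XX → F_EXX = 90 ksi.
L_w = 2 × 13.5 = 27 in; section modulus (unit throat) S = 2 × L²/6 = 60.75 in².
Direct shear f_v = P/L_w = 64.3/27 = 2.381 kip/in.
Moment M = P × e = 64.3 × 10 = 643 kip·in; bending f_b = M/S = 10.58 kip/in.
f_max = √(f_v² + f_b²) = √(2.381² + 10.58²) = 10.85 kip/in.
φr_n = 0.75 × 0.6 × 90 × (0.707 × 0.3125) = 8.948 kip/in → NOT adequate.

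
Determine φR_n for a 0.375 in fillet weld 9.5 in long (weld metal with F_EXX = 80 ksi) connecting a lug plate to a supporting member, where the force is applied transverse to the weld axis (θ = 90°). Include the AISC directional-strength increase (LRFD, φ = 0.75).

φR_n ≈ 136 kip

t_e = 0.707 × 0.375 = 0.2651 in; A_we = 0.2651 × 9.5 = 2.519 in².
Directional factor: 1.0 + 0.5 sin^1.5(90°) = 1.5.
F_nw = 0.6 × 80 × 1.5 = 72 ksi.
φR_n = 0.75 × 72 × 2.519 = 136 kip.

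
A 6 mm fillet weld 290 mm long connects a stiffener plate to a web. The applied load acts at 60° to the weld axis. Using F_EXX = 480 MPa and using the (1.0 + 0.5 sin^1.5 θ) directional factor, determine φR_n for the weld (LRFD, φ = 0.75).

t_e = 0.707 × 6 = 4.242 mm; A_we = 4.242 × 290 = 1230 mm².
Directional factor: 1.0 + 0.5 sin^1.5(60°) = 1.403.
F_nw = 0.6 × 480 × 1.403 = 404.1 MPa.
φR_n = 0.75 × 404.1 × 1230 × 10⁻³ = 372.8 kN.

φR_n ≈ 373 kN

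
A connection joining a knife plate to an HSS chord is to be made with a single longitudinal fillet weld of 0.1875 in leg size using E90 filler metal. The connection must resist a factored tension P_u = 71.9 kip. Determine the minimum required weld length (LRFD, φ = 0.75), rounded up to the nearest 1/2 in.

E90XX → F_EXX = 90 ksi.
Throat t_e = 0.707 × 0.1875 = 0.1326 in.
φr_n = 0.75 × 0.6 × 90 × 0.1326 = 5.369 kip/in.
L_req = P_u / φr_n = 71.9 / 5.369 = 13.39 in total.
Round up → use L = 13.5 in.

L = 13.5 in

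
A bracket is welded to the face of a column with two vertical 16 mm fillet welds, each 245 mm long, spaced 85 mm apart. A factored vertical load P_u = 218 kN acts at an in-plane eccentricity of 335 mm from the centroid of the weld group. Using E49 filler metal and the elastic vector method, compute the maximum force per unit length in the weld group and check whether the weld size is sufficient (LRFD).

E49XX → F_EXX = 490 MPa.
Total weld length L_w = 490 mm. Treat welds as unit-width lines.
Polar moment about centroid: J = 2[d³/12 + d(b/2)²] = 2[245³/12 + 245×42.5²] = 3336000 mm³.
Direct shear f_v = P/L_w = 218×10³ / 490 = 444.9 N/mm (vertical).
Torsion M = P·e = 218×10³ × 335 = 73030000 N·mm.
Critical point at (x, y) = (42.5, 122.5) from centroid. f_tx = M·y/J = 2682 N/mm; f_ty = M·x/J = 930.4 N/mm.
Resultant f_max = √[f_tx² + (f_v + f_ty)²] = √[2682² + (444.9 + 930.4)²] = 3014 N/mm.
Capacity per unit length: φr_n = 0.75 × 0.6 × 490 × (0.707 × 16) = 2494 N/mm.
3014 > 2494 → NOT adequate.

f_max ≈ 3010 N/mm; NOT adequate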